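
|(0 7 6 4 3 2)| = 6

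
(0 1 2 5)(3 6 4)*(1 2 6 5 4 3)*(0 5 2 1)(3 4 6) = (0 1 3 2 6 4)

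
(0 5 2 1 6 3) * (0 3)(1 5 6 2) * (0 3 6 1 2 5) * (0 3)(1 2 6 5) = (0 2 3 5 6)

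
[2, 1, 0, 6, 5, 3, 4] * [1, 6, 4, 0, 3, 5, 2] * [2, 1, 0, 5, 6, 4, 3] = [6, 3, 1, 0, 4, 2, 5]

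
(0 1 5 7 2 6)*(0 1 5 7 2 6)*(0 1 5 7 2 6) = (0 7)(1 2)(5 6)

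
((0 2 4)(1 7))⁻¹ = (0 4 2)(1 7)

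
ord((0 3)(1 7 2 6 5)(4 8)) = 10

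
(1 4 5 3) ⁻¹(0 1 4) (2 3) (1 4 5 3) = (0 4 5) (1 2) 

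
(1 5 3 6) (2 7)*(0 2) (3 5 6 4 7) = (0 2 3 4 7) (1 6) 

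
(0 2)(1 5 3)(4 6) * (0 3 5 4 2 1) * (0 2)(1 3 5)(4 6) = (0 3 2 5 1 6)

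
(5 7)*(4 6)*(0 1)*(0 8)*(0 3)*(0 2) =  (0 1 8 3 2) (4 6) (5 7) 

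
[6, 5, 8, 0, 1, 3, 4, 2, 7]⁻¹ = [3, 4, 7, 5, 6, 1, 0, 8, 2]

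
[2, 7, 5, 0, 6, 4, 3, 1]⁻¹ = [3, 7, 0, 6, 5, 2, 4, 1]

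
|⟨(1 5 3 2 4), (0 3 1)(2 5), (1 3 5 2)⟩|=720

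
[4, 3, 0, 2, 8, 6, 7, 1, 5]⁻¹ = [2, 7, 3, 1, 0, 8, 5, 6, 4]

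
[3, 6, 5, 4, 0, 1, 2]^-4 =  [4, 1, 2, 0, 3, 5, 6]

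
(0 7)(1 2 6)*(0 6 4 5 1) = (0 7 6)(1 2 4 5)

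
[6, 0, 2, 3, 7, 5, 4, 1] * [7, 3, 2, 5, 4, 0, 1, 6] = [1, 7, 2, 5, 6, 0, 4, 3]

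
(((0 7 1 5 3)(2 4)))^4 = (0 3 5 1 7)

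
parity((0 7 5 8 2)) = even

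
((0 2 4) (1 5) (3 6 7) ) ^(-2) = (0 2 4) (3 6 7) 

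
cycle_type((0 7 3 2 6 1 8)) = 7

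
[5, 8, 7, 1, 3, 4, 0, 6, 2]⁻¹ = [6, 3, 8, 4, 5, 0, 7, 2, 1]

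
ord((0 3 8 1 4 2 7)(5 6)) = 14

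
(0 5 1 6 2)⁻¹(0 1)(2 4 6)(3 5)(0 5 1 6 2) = (0 4 2)(1 3)(5 6)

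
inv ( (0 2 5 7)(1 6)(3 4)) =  (0 7 5 2)(1 6)(3 4)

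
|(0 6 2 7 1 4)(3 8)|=6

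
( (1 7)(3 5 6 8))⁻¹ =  (1 7)(3 8 6 5)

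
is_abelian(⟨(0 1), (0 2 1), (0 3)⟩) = no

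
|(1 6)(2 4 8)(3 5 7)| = 6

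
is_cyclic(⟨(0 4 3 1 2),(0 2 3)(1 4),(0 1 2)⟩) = no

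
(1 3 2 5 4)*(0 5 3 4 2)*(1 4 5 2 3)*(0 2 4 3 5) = (0 4 3 2 1)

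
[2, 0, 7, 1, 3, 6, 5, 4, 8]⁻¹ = [1, 3, 0, 4, 7, 6, 5, 2, 8]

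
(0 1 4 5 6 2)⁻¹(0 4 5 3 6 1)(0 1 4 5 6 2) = (1 5 6 3 2 4)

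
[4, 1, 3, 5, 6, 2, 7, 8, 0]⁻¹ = [8, 1, 5, 2, 0, 3, 4, 6, 7]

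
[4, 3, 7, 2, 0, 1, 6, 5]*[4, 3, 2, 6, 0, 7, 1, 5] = [0, 6, 5, 2, 4, 3, 1, 7]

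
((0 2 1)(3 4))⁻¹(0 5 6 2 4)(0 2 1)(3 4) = (1 3 2 5 6)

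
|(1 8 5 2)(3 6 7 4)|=4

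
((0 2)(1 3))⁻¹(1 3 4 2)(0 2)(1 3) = (0 3 1 4)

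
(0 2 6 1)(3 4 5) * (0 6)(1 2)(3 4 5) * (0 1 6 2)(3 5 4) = (0 6)(1 2)(3 4 5)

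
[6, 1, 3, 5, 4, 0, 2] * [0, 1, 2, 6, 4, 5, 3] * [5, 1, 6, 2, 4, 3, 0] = [2, 1, 0, 3, 4, 5, 6]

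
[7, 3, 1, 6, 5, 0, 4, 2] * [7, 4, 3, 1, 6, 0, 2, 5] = [5, 1, 4, 2, 0, 7, 6, 3]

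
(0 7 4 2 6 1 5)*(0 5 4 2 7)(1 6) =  (1 4 7 2)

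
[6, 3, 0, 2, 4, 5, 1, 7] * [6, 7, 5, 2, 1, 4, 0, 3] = [0, 2, 6, 5, 1, 4, 7, 3]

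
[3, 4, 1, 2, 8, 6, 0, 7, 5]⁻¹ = [6, 2, 3, 0, 1, 8, 5, 7, 4]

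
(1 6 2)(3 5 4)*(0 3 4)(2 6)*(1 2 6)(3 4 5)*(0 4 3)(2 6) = (0 3)(1 2 6)(4 5)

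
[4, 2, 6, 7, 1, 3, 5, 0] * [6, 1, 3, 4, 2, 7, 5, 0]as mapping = [0→2, 1→3, 2→5, 3→0, 4→1, 5→4, 6→7, 7→6]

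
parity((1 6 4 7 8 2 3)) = even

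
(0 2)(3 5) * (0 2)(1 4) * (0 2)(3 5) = (0 2)(1 4)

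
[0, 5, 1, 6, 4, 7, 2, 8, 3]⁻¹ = [0, 2, 6, 8, 4, 1, 3, 5, 7]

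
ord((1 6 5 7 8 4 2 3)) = 8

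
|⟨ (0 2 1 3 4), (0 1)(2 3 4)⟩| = 120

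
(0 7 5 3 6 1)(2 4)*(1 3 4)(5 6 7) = (0 5 4 2 1)(3 7 6)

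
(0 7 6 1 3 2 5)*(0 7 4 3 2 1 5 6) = (0 4 3 1 2 6 5 7)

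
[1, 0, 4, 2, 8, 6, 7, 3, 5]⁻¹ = [1, 0, 3, 7, 2, 8, 5, 6, 4]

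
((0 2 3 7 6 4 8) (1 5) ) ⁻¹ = (0 8 4 6 7 3 2) (1 5) 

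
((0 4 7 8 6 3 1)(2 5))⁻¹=(0 1 3 6 8 7 4)(2 5)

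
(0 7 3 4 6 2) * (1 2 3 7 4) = (0 4 6 3 1 2)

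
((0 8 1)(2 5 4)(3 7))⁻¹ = (0 1 8)(2 4 5)(3 7)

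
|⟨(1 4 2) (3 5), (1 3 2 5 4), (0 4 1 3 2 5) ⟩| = 720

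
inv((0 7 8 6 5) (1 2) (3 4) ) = (0 5 6 8 7) (1 2) (3 4) 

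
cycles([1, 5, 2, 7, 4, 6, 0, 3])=(0 1 5 6)(3 7)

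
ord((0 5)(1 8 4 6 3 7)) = 6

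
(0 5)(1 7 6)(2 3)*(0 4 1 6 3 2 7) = (0 5 4 1)(3 7)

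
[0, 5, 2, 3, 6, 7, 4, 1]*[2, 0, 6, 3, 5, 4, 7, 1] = [2, 4, 6, 3, 7, 1, 5, 0] 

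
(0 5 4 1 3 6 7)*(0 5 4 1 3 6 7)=(0 4 3 7 5 1 6)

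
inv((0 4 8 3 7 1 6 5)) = (0 5 6 1 7 3 8 4)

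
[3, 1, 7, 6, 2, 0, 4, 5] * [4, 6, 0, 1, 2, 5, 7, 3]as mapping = [0→1, 1→6, 2→3, 3→7, 4→0, 5→4, 6→2, 7→5]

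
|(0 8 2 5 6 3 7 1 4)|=9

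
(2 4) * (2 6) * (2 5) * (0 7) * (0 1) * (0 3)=(0 7 1 3)(2 4 6 5)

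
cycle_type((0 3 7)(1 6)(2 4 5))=2.3^2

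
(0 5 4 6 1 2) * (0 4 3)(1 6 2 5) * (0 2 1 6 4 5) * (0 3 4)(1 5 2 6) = (0 1 3 6)(4 5)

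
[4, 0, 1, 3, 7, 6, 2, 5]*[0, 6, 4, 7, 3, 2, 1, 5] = [3, 0, 6, 7, 5, 1, 4, 2]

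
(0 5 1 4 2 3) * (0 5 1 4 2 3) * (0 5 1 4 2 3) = (0 4)(1 3)(2 5)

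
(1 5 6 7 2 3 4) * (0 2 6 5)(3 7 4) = (0 2 7 6 4 1)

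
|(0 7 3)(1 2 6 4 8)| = 15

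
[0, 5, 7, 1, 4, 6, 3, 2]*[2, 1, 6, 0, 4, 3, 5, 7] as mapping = [0→2, 1→3, 2→7, 3→1, 4→4, 5→5, 6→0, 7→6] 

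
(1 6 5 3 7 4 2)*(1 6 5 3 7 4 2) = (1 5 7 2 6 3 4)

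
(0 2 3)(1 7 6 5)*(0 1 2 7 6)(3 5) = (0 7)(1 6 3)(2 5)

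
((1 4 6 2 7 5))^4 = (1 7 6)(2 4 5)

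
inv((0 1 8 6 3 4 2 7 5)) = (0 5 7 2 4 3 6 8 1)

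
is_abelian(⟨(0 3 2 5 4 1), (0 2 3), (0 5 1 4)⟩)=no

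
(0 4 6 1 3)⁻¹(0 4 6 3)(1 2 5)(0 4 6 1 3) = (0 4 6 1)(2 5 3)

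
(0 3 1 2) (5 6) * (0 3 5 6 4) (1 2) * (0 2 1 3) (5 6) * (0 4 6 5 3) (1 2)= (0 5 6 3 2 4 1) 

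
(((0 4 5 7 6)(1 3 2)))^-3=(0 5 6 4 7)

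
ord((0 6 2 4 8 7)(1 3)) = 6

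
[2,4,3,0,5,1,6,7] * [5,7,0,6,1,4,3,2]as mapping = [0→0,1→1,2→6,3→5,4→4,5→7,6→3,7→2]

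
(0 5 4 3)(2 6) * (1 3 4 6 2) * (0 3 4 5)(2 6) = (1 4 5 2 6)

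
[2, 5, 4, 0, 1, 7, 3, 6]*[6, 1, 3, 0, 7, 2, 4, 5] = [3, 2, 7, 6, 1, 5, 0, 4]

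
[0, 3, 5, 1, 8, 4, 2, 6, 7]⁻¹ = [0, 3, 6, 1, 5, 2, 7, 8, 4]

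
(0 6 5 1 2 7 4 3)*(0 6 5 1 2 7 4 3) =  (0 5 2 4)(1 7 3 6)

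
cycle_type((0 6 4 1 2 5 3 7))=8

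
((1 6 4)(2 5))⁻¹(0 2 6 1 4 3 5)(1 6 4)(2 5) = (0 5 4 6 1 3 2)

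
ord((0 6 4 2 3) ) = 5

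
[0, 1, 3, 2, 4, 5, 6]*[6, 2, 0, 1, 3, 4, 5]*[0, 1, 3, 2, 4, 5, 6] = [6, 3, 1, 0, 2, 4, 5]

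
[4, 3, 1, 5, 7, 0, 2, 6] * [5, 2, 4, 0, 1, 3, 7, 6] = [1, 0, 2, 3, 6, 5, 4, 7]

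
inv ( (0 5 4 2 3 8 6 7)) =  (0 7 6 8 3 2 4 5)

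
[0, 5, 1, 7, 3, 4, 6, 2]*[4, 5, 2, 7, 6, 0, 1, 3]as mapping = [0→4, 1→0, 2→5, 3→3, 4→7, 5→6, 6→1, 7→2]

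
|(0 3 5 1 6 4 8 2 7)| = 9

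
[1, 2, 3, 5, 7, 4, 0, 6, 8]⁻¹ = [6, 0, 1, 2, 5, 3, 7, 4, 8]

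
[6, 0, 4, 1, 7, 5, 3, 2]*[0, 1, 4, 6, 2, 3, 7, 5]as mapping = [0→7, 1→0, 2→2, 3→1, 4→5, 5→3, 6→6, 7→4]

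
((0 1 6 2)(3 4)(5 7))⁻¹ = (0 2 6 1)(3 4)(5 7)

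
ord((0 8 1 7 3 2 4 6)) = 8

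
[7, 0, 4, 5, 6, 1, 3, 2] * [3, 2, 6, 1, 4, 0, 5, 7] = [7, 3, 4, 0, 5, 2, 1, 6]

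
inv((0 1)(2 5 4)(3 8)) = (0 1)(2 4 5)(3 8)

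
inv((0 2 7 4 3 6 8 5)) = (0 5 8 6 3 4 7 2)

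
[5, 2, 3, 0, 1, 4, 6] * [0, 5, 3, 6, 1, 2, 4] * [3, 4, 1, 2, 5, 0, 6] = [1, 2, 6, 3, 0, 4, 5]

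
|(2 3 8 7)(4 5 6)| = 12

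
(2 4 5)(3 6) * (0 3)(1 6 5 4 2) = (0 3 5 1 6)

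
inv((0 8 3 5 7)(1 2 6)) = (0 7 5 3 8)(1 6 2)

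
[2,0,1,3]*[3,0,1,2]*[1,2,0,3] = [2,3,1,0]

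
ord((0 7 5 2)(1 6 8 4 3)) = 20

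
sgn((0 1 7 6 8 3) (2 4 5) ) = -1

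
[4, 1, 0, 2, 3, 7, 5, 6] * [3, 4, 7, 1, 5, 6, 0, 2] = [5, 4, 3, 7, 1, 2, 6, 0]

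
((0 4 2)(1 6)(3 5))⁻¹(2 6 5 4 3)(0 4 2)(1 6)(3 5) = (0 1 3 2 5)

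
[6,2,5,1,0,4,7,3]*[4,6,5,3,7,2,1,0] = [1,5,2,6,4,7,0,3]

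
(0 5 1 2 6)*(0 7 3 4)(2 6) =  (0 5 1 6 7 3 4)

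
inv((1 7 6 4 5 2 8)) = (1 8 2 5 4 6 7)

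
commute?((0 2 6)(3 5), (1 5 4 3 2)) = no:(0 2 6)(3 5)*(1 5 4 3 2) = (0 1 5 2 6)(3 4), (1 5 4 3 2)*(0 2 6)(3 5) = (0 2 1 3 6)(4 5)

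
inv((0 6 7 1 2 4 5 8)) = (0 8 5 4 2 1 7 6)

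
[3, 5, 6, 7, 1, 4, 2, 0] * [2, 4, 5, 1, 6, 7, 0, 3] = [1, 7, 0, 3, 4, 6, 5, 2]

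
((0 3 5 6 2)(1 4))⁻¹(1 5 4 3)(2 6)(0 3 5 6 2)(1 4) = (0 2)(1 5 4 6)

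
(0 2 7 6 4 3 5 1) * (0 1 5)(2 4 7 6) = (0 4 3)(2 6 7)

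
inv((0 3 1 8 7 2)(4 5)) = (0 2 7 8 1 3)(4 5)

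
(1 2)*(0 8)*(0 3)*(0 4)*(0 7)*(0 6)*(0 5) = (0 8 3 4 7 6 5)(1 2)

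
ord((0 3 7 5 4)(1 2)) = 10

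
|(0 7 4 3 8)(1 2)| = 10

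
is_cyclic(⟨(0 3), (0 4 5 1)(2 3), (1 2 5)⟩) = no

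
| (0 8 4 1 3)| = 5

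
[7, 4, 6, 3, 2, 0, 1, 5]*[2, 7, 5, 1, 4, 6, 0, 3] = [3, 4, 0, 1, 5, 2, 7, 6]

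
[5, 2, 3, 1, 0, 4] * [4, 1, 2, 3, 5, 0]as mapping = [0→0, 1→2, 2→3, 3→1, 4→4, 5→5]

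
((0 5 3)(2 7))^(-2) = (0 5 3)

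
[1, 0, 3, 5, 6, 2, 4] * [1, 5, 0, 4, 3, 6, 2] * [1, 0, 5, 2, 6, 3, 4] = [3, 0, 6, 4, 5, 1, 2] 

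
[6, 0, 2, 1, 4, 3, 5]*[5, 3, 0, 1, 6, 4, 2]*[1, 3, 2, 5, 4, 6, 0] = [2, 6, 1, 5, 0, 3, 4]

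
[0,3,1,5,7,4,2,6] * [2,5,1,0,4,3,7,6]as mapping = [0→2,1→0,2→5,3→3,4→6,5→4,6→1,7→7]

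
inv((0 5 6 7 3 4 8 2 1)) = (0 1 2 8 4 3 7 6 5)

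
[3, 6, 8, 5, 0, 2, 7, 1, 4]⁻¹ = [4, 7, 5, 0, 8, 3, 1, 6, 2]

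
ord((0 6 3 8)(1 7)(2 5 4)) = 12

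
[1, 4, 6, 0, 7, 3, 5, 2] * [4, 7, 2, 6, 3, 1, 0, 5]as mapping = [0→7, 1→3, 2→0, 3→4, 4→5, 5→6, 6→1, 7→2]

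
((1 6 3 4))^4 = ()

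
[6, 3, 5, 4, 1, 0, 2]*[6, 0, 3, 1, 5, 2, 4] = [4, 1, 2, 5, 0, 6, 3]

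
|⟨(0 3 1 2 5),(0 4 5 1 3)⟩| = 360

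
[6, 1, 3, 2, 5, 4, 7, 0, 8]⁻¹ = [7, 1, 3, 2, 5, 4, 0, 6, 8]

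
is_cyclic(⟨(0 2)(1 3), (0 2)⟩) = no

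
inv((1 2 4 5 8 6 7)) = (1 7 6 8 5 4 2)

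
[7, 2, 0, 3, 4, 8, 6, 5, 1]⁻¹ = [2, 8, 1, 3, 4, 7, 6, 0, 5]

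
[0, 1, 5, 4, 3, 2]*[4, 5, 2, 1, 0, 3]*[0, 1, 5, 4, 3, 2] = [3, 2, 4, 0, 1, 5]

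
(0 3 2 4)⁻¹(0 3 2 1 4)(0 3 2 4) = (0 3 2 4 1)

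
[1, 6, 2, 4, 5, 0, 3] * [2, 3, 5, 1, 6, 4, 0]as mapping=[0→3, 1→0, 2→5, 3→6, 4→4, 5→2, 6→1]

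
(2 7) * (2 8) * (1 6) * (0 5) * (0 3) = (0 5 3)(1 6)(2 7 8)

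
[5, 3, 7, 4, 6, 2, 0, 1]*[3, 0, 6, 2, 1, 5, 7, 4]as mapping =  [0→5, 1→2, 2→4, 3→1, 4→7, 5→6, 6→3, 7→0]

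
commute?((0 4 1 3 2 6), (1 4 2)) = no:(0 4 1 3 2 6)*(1 4 2) = (0 2 6)(1 3), (1 4 2)*(0 4 1 3 2 6) = (0 4 6)(2 3)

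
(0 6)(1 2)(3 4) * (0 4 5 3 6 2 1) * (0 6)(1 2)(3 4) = (0 1 2 6 3 5 4)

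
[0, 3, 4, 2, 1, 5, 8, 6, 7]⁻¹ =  [0, 4, 3, 1, 2, 5, 7, 8, 6]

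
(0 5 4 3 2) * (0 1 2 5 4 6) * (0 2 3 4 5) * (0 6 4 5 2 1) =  (0 2) (1 3 6) (4 5) 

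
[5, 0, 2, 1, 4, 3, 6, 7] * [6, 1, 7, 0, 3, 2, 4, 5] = [2, 6, 7, 1, 3, 0, 4, 5]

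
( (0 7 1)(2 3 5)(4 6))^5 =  (0 1 7)(2 5 3)(4 6)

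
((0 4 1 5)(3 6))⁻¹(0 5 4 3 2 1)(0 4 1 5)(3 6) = (0 1 6 2 5 4)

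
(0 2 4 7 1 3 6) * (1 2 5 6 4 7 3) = (0 5 6)(2 7)(3 4)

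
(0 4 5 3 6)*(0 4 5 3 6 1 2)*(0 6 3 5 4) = (0 4 5 3 1 2 6)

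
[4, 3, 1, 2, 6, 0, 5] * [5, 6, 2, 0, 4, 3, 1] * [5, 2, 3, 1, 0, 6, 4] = [0, 5, 4, 3, 2, 6, 1]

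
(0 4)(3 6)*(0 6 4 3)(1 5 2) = (0 3 4 6)(1 5 2)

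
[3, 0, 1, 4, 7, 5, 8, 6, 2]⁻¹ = [1, 2, 8, 0, 3, 5, 7, 4, 6]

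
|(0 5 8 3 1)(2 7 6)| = 15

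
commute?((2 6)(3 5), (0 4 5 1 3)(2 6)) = no:(2 6)(3 5)*(0 4 5 1 3)(2 6) = (0 4 5)(1 3), (0 4 5 1 3)(2 6)*(2 6)(3 5) = (0 4 3)(1 5)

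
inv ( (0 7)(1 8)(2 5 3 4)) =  (0 7)(1 8)(2 4 3 5)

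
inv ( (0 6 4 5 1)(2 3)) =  (0 1 5 4 6)(2 3)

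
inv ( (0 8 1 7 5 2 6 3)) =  (0 3 6 2 5 7 1 8)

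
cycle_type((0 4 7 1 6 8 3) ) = 7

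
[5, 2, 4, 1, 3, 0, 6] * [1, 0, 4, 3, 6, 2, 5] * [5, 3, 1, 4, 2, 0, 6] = [1, 2, 6, 5, 4, 3, 0]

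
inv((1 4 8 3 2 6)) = (1 6 2 3 8 4)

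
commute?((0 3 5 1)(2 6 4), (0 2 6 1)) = no:(0 3 5 1)(2 6 4) * (0 2 6 1) = (0 3 5)(1 2)(4 6), (0 2 6 1) * (0 3 5 1)(2 6 4) = (0 6)(1 3 5)(2 4)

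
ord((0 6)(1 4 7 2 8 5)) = 6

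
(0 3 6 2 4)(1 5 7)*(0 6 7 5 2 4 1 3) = (1 2)(3 7)(4 6)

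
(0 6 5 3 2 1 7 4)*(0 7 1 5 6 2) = (0 2 5 3)(4 7)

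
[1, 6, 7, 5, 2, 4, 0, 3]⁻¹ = [6, 0, 4, 7, 5, 3, 1, 2]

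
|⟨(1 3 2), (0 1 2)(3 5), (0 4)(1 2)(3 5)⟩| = 720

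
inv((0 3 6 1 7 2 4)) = (0 4 2 7 1 6 3)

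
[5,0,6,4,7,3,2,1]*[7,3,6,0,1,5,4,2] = [5,7,4,1,2,0,6,3]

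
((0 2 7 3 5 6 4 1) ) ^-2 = (0 4 5 7) (1 6 3 2) 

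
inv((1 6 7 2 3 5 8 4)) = (1 4 8 5 3 2 7 6)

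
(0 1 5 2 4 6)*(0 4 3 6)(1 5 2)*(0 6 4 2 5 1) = (0 1 5)(2 3 4 6)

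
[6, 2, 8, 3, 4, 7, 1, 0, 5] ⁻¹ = [7, 6, 1, 3, 4, 8, 0, 5, 2] 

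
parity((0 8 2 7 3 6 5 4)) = odd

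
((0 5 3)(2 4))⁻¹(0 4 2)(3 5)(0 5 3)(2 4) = (0 3)(2 4 5)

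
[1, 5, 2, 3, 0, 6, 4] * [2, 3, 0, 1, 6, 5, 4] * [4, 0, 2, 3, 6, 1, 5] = [3, 1, 4, 0, 2, 6, 5]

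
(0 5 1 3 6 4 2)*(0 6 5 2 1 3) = (0 2 6 4 1)(3 5)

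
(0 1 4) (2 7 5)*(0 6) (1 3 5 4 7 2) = (0 3 5 1 7 4 6) 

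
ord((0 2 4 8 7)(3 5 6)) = 15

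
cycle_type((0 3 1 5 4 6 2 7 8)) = 9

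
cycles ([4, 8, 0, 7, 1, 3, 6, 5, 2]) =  (0 4 1 8 2)(3 7 5)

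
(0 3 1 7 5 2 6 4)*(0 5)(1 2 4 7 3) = (0 1 3 2 6 7)(4 5)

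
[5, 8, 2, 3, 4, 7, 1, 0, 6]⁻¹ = [7, 6, 2, 3, 4, 0, 8, 5, 1]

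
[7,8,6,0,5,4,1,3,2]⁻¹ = [3,6,8,7,5,4,2,0,1]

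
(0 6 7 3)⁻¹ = (0 3 7 6)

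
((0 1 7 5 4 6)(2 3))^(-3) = (0 5)(1 4)(2 3)(6 7)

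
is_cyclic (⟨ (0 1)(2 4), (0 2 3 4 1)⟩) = no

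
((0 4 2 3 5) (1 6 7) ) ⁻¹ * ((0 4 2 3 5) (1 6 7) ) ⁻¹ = (0 3 4 5 2) (1 6 7) 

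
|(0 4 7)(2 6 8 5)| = 12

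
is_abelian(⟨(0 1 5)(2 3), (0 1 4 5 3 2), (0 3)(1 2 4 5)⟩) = no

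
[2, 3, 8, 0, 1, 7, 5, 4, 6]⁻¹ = [3, 4, 0, 1, 7, 6, 8, 5, 2]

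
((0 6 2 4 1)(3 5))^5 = (3 5)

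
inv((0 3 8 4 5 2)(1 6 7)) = (0 2 5 4 8 3)(1 7 6)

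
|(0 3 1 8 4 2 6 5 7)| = 9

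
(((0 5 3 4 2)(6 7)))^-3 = (0 3 2 5 4)(6 7)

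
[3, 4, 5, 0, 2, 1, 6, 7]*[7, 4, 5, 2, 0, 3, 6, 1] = [2, 0, 3, 7, 5, 4, 6, 1]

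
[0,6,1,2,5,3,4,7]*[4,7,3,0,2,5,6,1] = [4,6,7,3,5,0,2,1]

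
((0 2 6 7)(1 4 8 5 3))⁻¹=(0 7 6 2)(1 3 5 8 4)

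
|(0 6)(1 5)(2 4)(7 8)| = 2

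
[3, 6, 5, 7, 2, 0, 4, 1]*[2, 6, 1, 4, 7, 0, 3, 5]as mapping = [0→4, 1→3, 2→0, 3→5, 4→1, 5→2, 6→7, 7→6]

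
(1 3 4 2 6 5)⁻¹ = (1 5 6 2 4 3)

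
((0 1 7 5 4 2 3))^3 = (0 5 3 7 2 1 4)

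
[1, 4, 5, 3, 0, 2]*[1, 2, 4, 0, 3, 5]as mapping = [0→2, 1→3, 2→5, 3→0, 4→1, 5→4]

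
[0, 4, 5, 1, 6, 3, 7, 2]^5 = [0, 5, 6, 2, 3, 7, 1, 4]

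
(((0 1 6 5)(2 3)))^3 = (0 5 6 1)(2 3)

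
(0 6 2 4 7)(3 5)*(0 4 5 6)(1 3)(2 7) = (1 3 6 7 4 2 5)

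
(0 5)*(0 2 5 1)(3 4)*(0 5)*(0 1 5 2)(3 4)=(0 5)(1 2)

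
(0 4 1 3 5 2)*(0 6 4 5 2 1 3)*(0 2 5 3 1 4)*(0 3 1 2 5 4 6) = (0 1 5 6 3 4 2)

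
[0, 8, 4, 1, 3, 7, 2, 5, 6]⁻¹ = [0, 3, 6, 4, 2, 7, 8, 5, 1]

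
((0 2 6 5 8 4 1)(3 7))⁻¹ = (0 1 4 8 5 6 2)(3 7)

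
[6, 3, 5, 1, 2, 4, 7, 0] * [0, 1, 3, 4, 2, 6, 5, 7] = [5, 4, 6, 1, 3, 2, 7, 0]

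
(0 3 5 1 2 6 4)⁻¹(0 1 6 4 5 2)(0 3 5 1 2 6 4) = (0 1 6 3 2 4)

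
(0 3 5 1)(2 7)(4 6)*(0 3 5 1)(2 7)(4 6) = (0 5)(1 3)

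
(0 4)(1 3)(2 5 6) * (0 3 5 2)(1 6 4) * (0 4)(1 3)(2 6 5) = (0 3 5)(1 2 6 4)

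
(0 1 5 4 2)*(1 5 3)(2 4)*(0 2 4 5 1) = (0 1 3)(4 5)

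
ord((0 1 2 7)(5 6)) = 4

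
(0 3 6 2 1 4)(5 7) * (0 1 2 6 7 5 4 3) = (1 3 7 4)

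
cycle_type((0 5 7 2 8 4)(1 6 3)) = 3.6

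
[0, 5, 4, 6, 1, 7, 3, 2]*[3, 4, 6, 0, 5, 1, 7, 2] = [3, 1, 5, 7, 4, 2, 0, 6]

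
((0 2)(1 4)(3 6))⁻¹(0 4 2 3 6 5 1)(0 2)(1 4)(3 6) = (0 6 3 5 4 2 1)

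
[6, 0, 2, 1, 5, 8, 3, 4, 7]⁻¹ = [1, 3, 2, 6, 7, 4, 0, 8, 5]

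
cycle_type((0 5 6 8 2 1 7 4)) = 8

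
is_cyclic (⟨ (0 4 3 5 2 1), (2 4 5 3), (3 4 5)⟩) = no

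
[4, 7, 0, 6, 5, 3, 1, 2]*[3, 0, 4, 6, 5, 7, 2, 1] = [5, 1, 3, 2, 7, 6, 0, 4]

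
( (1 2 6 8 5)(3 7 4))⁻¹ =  (1 5 8 6 2)(3 4 7)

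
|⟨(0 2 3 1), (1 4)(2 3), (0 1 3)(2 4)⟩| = 120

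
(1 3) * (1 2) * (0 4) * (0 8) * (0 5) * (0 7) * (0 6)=(0 4 8 5 7 6)(1 3 2)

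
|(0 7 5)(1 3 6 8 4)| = 15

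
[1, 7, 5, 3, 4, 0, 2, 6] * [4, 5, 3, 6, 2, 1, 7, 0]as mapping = [0→5, 1→0, 2→1, 3→6, 4→2, 5→4, 6→3, 7→7]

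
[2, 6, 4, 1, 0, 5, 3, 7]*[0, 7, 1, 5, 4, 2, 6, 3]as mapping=[0→1, 1→6, 2→4, 3→7, 4→0, 5→2, 6→5, 7→3]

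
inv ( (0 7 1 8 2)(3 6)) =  (0 2 8 1 7)(3 6)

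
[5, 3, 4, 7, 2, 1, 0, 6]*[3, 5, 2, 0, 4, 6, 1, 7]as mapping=[0→6, 1→0, 2→4, 3→7, 4→2, 5→5, 6→3, 7→1]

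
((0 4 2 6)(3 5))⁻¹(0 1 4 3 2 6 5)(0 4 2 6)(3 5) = (0 3 4 1 2 5 6)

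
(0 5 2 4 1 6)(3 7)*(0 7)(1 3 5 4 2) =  (0 4 3)(1 6 7 5)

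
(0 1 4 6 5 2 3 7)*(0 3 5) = (0 1 4 6)(2 5)(3 7)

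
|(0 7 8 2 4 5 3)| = 7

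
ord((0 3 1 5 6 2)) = 6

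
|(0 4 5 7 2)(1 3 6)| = 15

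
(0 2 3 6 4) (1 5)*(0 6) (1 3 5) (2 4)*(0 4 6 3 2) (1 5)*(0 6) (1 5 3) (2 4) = (1 3 2 5 4) 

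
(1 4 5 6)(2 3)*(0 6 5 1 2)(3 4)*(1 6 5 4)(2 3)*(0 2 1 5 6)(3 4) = (0 6 4)(2 5 3)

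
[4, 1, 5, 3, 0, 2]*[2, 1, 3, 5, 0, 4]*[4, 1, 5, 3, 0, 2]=[4, 1, 0, 2, 5, 3]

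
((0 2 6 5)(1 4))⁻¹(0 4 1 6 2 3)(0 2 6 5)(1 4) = (1 4 5 6 3 2)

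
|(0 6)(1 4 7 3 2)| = 10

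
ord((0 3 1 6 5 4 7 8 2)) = 9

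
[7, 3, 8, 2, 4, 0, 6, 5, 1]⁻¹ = [5, 8, 3, 1, 4, 7, 6, 0, 2]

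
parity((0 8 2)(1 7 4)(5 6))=odd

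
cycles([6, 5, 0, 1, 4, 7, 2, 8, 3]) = (0 6 2)(1 5 7 8 3)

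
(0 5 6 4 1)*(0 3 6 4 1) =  (0 5 4)(1 3 6)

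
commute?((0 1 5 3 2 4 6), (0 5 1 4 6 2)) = no:(0 1 5 3 2 4 6) * (0 5 1 4 6 2) = (0 4 2 6 5 3), (0 5 1 4 6 2) * (0 1 5 3 2 4 6) = (0 3 2 1 6 4)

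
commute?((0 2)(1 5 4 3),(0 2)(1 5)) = no:(0 2)(1 5 4 3)*(0 2)(1 5) = (3 5 4),(0 2)(1 5)*(0 2)(1 5 4 3) = (1 4 3)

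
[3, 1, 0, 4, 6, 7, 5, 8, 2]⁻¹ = [2, 1, 8, 0, 3, 6, 4, 5, 7]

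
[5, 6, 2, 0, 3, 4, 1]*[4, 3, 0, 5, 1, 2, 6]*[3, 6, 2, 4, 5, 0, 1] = [2, 1, 3, 5, 0, 6, 4]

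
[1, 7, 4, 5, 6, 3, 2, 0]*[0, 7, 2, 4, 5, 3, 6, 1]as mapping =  [0→7, 1→1, 2→5, 3→3, 4→6, 5→4, 6→2, 7→0]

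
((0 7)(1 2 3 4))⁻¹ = (0 7)(1 4 3 2)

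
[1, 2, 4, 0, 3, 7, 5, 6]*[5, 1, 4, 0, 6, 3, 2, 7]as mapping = [0→1, 1→4, 2→6, 3→5, 4→0, 5→7, 6→3, 7→2]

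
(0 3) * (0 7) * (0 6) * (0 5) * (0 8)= (0 3 7 6 5 8)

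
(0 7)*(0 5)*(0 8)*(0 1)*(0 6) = (0 7 5 8 1 6)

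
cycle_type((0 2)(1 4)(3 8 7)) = 2^2.3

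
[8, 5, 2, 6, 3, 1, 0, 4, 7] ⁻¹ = [6, 5, 2, 4, 7, 1, 3, 8, 0] 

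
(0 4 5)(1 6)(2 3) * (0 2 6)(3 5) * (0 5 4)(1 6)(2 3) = (1 5 3)(2 4)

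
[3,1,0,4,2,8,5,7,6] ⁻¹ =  [2,1,4,0,3,6,8,7,5] 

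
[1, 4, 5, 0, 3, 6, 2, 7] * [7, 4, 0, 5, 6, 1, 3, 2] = [4, 6, 1, 7, 5, 3, 0, 2]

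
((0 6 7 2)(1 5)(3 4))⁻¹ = (0 2 7 6)(1 5)(3 4)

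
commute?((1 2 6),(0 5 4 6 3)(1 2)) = no:(1 2 6)*(0 5 4 6 3)(1 2) = (0 5 4 6 2 3),(0 5 4 6 3)(1 2)*(1 2 6) = (0 5 4 1 6 3)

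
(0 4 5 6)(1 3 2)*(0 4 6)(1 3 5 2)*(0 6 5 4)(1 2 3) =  (0 5 6)(1 4 3 2)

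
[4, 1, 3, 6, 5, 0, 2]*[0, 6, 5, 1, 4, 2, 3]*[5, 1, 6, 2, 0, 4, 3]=[0, 3, 1, 2, 6, 5, 4]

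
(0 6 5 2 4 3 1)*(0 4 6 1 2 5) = (0 1 4 3 2 6)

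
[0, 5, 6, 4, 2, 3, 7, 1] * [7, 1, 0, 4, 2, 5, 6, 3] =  [7, 5, 6, 2, 0, 4, 3, 1]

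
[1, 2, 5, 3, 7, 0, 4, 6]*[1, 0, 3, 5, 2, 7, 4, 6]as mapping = [0→0, 1→3, 2→7, 3→5, 4→6, 5→1, 6→2, 7→4]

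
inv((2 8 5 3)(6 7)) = (2 3 5 8)(6 7)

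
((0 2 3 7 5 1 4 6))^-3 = (0 1 3 6 5 2 4 7)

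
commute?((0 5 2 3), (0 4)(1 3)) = no:(0 5 2 3) * (0 4)(1 3) = (0 5 2 1 3 4), (0 4)(1 3) * (0 5 2 3) = (0 4 5 2 3 1)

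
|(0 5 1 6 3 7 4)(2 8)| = 14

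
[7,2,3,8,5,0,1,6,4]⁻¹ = [5,6,1,2,8,4,7,0,3]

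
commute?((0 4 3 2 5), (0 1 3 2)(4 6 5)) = no:(0 4 3 2 5)*(0 1 3 2)(4 6 5) = (0 6 5 1 3)(2 4), (0 1 3 2)(4 6 5)*(0 4 3 2 5) = (0 1 2 4 6)(3 5)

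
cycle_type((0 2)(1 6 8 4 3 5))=2.6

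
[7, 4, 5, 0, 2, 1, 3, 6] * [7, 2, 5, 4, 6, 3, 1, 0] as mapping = [0→0, 1→6, 2→3, 3→7, 4→5, 5→2, 6→4, 7→1] 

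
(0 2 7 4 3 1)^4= (0 3 7)(1 4 2)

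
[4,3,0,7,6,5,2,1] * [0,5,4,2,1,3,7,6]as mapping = [0→1,1→2,2→0,3→6,4→7,5→3,6→4,7→5]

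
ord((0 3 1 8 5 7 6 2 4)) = 9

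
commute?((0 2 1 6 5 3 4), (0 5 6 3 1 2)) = no:(0 2 1 6 5 3 4)*(0 5 6 3 1 2) = (1 3 4 5), (0 5 6 3 1 2)*(0 2 1 6 5 3 4) = (0 3 6 4)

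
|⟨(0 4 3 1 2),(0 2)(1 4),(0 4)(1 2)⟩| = 60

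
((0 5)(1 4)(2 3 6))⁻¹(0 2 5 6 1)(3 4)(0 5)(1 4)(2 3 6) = (0 2 4 5 3)(1 6)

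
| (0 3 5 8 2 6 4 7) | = 8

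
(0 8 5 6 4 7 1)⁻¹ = (0 1 7 4 6 5 8)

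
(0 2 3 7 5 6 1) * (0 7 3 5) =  (0 2 5 6 1 7) 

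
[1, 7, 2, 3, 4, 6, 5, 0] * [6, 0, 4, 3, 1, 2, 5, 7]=[0, 7, 4, 3, 1, 5, 2, 6]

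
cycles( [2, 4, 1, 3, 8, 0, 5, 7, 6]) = (0 2 1 4 8 6 5)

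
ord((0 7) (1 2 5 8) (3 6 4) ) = 12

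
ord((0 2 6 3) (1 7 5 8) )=4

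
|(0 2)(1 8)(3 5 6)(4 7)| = 6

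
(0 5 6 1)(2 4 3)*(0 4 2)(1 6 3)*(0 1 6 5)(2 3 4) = (1 2 3)(4 6 5)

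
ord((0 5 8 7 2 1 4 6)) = 8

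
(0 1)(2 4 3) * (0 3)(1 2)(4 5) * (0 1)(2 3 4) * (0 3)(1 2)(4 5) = (1 5)(2 4)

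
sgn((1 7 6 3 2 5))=-1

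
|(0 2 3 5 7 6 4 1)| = 8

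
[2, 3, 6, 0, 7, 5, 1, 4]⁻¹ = [3, 6, 0, 1, 7, 5, 2, 4]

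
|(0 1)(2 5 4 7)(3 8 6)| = 12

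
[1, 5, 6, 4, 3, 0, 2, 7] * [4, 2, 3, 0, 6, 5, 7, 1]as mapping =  [0→2, 1→5, 2→7, 3→6, 4→0, 5→4, 6→3, 7→1]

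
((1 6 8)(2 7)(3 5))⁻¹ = (1 8 6)(2 7)(3 5)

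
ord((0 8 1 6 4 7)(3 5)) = 6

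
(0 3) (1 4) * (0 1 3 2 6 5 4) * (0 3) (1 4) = (0 2 6 5 1 3 4) 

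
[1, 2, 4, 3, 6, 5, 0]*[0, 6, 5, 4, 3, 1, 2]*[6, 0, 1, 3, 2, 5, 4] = [4, 5, 3, 2, 1, 0, 6]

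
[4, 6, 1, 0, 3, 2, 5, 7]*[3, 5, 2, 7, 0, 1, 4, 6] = [0, 4, 5, 3, 7, 2, 1, 6]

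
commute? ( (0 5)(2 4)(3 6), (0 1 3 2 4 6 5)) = no: (0 5)(2 4)(3 6) * (0 1 3 2 4 6 5) = (1 3 5)(2 6), (0 1 3 2 4 6 5) * (0 5)(2 4)(3 6) = (0 1 6)(3 4)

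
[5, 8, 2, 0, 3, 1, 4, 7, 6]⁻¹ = [3, 5, 2, 4, 6, 0, 8, 7, 1]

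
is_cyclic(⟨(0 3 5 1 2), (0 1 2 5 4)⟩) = no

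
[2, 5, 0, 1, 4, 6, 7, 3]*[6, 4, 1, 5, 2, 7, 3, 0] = [1, 7, 6, 4, 2, 3, 0, 5]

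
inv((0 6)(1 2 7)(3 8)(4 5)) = (0 6)(1 7 2)(3 8)(4 5)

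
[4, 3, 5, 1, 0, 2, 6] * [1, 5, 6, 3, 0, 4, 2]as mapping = [0→0, 1→3, 2→4, 3→5, 4→1, 5→6, 6→2]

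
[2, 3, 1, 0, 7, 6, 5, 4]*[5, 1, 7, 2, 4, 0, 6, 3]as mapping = [0→7, 1→2, 2→1, 3→5, 4→3, 5→6, 6→0, 7→4]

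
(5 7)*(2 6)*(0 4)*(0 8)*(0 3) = (0 4 8 3)(2 6)(5 7)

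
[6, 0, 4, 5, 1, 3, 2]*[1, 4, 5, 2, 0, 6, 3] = [3, 1, 0, 6, 4, 2, 5]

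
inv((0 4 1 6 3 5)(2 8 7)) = (0 5 3 6 1 4)(2 7 8)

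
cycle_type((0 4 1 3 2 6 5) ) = 7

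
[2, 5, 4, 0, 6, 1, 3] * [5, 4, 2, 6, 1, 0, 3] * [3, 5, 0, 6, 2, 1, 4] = [0, 3, 5, 1, 6, 2, 4]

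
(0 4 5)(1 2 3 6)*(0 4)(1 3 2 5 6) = (1 5 4 6 3)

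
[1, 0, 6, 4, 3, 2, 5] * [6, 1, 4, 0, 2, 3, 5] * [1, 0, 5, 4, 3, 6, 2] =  [0, 2, 6, 5, 1, 3, 4]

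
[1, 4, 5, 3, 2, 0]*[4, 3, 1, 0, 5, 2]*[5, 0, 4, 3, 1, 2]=[3, 2, 4, 5, 0, 1]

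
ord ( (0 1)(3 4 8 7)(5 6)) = 4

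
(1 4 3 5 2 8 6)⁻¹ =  (1 6 8 2 5 3 4)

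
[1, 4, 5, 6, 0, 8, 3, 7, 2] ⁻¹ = [4, 0, 8, 6, 1, 2, 3, 7, 5] 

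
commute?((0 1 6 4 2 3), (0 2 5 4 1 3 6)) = no:(0 1 6 4 2 3)*(0 2 5 4 1 3 6) = (0 3 2 6 1)(4 5), (0 2 5 4 1 3 6)*(0 1 6 4 2 3) = (0 3 4 6 1)(2 5)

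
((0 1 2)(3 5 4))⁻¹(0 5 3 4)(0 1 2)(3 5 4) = (1 4 5 3)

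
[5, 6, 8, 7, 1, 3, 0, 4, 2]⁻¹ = [6, 4, 8, 5, 7, 0, 1, 3, 2]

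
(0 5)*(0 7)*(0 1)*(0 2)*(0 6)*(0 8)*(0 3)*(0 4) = (0 5 7 1 2 6 8 3 4)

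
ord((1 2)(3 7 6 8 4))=10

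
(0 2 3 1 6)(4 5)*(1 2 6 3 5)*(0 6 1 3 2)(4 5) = (0 1 2 4 3)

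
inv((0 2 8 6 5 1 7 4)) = (0 4 7 1 5 6 8 2)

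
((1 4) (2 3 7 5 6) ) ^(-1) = (1 4) (2 6 5 7 3) 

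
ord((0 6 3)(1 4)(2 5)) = 6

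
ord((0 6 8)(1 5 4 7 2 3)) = 6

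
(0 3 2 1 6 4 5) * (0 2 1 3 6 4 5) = (0 6 5 2 3 1 4) 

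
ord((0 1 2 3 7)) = 5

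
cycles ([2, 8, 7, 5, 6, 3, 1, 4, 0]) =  (0 2 7 4 6 1 8)(3 5)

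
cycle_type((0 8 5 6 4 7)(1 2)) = 2.6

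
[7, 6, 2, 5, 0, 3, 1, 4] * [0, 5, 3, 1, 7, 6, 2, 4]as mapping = [0→4, 1→2, 2→3, 3→6, 4→0, 5→1, 6→5, 7→7]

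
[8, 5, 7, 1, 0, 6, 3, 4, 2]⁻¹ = [4, 3, 8, 6, 7, 1, 5, 2, 0]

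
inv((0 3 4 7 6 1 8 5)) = (0 5 8 1 6 7 4 3)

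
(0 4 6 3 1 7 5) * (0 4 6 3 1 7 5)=(0 6 1 5 4 3 7)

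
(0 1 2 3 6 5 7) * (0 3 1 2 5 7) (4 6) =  (0 2 1 5) (3 4 6 7) 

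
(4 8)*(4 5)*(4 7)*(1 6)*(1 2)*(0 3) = (0 3)(1 6 2)(4 8 5 7)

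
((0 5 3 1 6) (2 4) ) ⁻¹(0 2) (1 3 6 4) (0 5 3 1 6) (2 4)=(0 2 6 1) (4 5) 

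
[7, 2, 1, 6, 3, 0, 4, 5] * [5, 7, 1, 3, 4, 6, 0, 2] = [2, 1, 7, 0, 3, 5, 4, 6]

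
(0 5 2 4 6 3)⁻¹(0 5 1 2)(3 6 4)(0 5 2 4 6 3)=(0 3 6)(1 4 5 2)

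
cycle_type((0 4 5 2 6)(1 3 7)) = 3.5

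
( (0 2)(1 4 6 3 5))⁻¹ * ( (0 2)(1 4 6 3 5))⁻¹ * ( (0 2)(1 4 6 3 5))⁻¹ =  (0 2)(1 6 5 4 3)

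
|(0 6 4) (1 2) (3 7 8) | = 6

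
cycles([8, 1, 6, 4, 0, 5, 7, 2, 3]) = (0 8 3 4)(2 6 7)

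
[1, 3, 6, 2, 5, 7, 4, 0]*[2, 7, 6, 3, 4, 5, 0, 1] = [7, 3, 0, 6, 5, 1, 4, 2]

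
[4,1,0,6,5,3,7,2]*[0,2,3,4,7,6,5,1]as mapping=[0→7,1→2,2→0,3→5,4→6,5→4,6→1,7→3]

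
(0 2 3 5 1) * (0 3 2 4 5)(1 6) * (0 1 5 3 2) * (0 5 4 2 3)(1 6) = (0 2 5 1 3 6 4)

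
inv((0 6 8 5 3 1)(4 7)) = (0 1 3 5 8 6)(4 7)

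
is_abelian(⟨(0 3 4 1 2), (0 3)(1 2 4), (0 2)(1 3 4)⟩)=no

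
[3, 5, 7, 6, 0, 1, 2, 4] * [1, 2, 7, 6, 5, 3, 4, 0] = [6, 3, 0, 4, 1, 2, 7, 5]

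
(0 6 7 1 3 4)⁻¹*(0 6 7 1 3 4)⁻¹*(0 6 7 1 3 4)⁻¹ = (0 1)(3 6)(4 7)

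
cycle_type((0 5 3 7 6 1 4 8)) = 8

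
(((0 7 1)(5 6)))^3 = (5 6)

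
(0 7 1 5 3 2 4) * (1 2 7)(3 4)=(0 1 5 4)(2 3 7)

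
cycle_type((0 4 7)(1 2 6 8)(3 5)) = 2.3.4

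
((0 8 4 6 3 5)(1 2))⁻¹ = (0 5 3 6 4 8)(1 2)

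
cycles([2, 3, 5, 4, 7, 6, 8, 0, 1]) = (0 2 5 6 8 1 3 4 7)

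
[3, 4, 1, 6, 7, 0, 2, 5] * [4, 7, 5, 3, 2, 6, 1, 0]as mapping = [0→3, 1→2, 2→7, 3→1, 4→0, 5→4, 6→5, 7→6]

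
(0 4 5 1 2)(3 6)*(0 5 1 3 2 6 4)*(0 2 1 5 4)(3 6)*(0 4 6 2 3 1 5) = (0 3 4)(2 6 5)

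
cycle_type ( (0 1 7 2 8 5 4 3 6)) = 9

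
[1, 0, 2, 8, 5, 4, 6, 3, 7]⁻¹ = [1, 0, 2, 7, 5, 4, 6, 8, 3]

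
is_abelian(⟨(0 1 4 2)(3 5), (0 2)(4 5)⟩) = no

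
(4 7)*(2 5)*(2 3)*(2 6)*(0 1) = (0 1)(2 5 3 6)(4 7)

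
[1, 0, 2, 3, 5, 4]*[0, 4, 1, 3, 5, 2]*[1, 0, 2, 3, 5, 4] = [5, 1, 0, 3, 2, 4]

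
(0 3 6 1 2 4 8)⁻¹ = (0 8 4 2 1 6 3)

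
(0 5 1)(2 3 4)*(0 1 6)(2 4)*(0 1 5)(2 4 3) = (1 5 6)(3 4)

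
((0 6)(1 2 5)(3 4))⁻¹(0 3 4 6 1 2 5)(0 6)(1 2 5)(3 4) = (0 2 5 1 6 4 3)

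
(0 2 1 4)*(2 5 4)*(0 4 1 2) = (0 5 1)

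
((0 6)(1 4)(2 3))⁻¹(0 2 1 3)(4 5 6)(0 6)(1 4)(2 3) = (0 1 5)(2 6 3 4)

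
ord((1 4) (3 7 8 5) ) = 4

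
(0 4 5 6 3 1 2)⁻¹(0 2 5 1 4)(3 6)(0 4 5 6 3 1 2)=(0 6 2 5 4)(1 3)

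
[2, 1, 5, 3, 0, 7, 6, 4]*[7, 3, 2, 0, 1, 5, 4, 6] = [2, 3, 5, 0, 7, 6, 4, 1] 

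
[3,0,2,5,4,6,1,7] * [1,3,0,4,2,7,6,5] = [4,1,0,7,2,6,3,5]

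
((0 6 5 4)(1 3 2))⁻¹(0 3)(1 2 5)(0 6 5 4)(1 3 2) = (1 4 3)(2 6)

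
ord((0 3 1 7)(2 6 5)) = 12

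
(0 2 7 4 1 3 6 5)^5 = (0 3 7 5 1 2 6 4)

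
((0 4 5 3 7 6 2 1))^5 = (0 6 5 1 7 4 2 3)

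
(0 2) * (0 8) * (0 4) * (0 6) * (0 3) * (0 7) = (0 2 8 4 6 3 7)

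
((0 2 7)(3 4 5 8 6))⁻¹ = (0 7 2)(3 6 8 5 4)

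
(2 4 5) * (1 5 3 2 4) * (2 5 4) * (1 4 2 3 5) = (1 2 4 5 3)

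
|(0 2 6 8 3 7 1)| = 7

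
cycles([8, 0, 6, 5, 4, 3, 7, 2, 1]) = (0 8 1)(2 6 7)(3 5)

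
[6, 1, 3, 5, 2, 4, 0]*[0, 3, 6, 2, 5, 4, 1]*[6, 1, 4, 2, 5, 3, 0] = [1, 2, 4, 5, 0, 3, 6]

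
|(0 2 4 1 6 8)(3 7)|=6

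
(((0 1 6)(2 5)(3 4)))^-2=(0 1 6)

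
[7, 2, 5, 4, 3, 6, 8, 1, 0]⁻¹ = [8, 7, 1, 4, 3, 2, 5, 0, 6]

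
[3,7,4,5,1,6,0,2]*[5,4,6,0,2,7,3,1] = [0,1,2,7,4,3,5,6]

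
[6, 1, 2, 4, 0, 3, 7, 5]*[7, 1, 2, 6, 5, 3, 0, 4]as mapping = [0→0, 1→1, 2→2, 3→5, 4→7, 5→6, 6→4, 7→3]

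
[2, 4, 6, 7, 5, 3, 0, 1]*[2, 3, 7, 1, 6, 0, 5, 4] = [7, 6, 5, 4, 0, 1, 2, 3]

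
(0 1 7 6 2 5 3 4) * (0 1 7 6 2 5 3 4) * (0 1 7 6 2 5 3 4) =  (0 6 3 1 2 4 7 5)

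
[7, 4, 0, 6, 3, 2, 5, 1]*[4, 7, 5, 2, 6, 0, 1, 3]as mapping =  [0→3, 1→6, 2→4, 3→1, 4→2, 5→5, 6→0, 7→7]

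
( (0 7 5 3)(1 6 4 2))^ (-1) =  (0 3 5 7)(1 2 4 6)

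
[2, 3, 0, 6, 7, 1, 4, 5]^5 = [2, 5, 0, 1, 6, 7, 3, 4]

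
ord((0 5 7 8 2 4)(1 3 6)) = 6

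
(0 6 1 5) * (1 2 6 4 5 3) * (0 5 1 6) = (0 4 1 3 6 2)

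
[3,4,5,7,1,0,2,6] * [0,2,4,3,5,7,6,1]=[3,5,7,1,2,0,4,6]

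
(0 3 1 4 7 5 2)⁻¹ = (0 2 5 7 4 1 3)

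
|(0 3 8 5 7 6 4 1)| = 8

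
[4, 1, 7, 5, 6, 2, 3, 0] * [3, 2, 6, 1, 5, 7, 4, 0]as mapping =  [0→5, 1→2, 2→0, 3→7, 4→4, 5→6, 6→1, 7→3]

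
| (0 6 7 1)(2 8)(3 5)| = 4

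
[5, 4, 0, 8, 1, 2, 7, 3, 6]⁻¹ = [2, 4, 5, 7, 1, 0, 8, 6, 3]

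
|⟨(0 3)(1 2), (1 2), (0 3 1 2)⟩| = 24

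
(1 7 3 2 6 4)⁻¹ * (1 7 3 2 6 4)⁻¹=(1 6 3)(2 7 4)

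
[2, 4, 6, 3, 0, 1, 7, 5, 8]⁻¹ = [4, 5, 0, 3, 1, 7, 2, 6, 8]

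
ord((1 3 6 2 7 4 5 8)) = 8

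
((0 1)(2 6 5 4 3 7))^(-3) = (0 1)(2 4)(3 6)(5 7)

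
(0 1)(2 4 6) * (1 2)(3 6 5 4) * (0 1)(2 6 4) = (0 6)(2 3 4 5)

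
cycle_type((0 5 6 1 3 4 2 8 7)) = 9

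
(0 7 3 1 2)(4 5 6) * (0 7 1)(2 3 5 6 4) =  (0 1 3)(2 7 5 4 6)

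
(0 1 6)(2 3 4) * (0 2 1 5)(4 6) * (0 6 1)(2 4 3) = (0 5 6 4)(1 3)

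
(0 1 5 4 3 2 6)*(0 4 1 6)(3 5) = (0 6 4 5 1 3 2)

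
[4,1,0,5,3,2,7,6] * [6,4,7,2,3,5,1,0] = [3,4,6,5,2,7,0,1]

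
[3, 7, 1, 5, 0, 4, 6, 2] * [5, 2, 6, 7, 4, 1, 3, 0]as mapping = [0→7, 1→0, 2→2, 3→1, 4→5, 5→4, 6→3, 7→6]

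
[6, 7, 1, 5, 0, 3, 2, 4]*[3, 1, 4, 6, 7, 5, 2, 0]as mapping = [0→2, 1→0, 2→1, 3→5, 4→3, 5→6, 6→4, 7→7]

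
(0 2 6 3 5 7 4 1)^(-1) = (0 1 4 7 5 3 6 2)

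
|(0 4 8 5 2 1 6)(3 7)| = 14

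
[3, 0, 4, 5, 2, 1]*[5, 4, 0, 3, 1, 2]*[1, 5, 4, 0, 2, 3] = [0, 3, 5, 4, 1, 2]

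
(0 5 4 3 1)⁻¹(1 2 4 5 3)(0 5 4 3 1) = (0 2 3 4 1)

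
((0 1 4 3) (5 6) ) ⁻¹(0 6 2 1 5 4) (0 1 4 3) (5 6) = (1 5 2 4 6 3) 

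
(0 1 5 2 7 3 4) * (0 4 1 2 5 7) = (0 2)(1 7 3)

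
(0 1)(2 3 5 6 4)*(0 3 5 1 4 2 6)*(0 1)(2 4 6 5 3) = (0 6 4 5 1 2 3)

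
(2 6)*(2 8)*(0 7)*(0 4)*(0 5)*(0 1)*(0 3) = (0 7 4 5 1 3)(2 6 8)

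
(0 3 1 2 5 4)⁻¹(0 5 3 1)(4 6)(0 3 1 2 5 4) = (0 6)(1 2 3 4)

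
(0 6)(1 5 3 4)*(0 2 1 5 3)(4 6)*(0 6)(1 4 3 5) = (0 3)(1 5 6 2 4)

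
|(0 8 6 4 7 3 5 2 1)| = 9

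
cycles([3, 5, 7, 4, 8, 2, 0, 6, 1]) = (0 3 4 8 1 5 2 7 6)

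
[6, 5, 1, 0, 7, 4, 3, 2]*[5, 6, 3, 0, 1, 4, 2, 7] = [2, 4, 6, 5, 7, 1, 0, 3] 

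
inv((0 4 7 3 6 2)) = (0 2 6 3 7 4)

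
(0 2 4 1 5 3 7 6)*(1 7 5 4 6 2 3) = (0 3 5 1 4 7 2 6)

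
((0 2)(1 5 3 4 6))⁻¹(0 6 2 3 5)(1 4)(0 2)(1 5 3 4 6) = (0 4 3 2 1)(5 6)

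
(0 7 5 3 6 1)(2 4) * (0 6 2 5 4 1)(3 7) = (0 3 2 1 6)(4 5 7)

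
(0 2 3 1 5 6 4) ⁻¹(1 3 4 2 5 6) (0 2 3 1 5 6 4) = (0 3 6 4 5 1) 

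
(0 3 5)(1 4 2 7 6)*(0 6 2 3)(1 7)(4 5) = (1 5 6 7 2)(3 4)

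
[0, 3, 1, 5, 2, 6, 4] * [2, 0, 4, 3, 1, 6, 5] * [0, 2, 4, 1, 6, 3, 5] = [4, 1, 0, 5, 6, 3, 2]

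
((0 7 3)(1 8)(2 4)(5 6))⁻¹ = (0 3 7)(1 8)(2 4)(5 6)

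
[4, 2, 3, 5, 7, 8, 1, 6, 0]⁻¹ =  [8, 6, 1, 2, 0, 3, 7, 4, 5]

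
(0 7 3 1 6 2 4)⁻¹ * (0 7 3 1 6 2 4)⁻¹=(0 2 1 7 4 6 3)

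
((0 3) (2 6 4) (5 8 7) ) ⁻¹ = (0 3) (2 4 6) (5 7 8) 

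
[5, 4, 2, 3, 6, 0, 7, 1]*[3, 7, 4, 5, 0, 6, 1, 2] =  [6, 0, 4, 5, 1, 3, 2, 7]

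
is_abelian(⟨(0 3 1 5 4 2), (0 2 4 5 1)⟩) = no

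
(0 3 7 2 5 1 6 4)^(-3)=(0 1 7 4 5 3 6 2)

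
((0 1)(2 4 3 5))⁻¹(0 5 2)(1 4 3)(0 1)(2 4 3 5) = (0 3 5)(1 2 4)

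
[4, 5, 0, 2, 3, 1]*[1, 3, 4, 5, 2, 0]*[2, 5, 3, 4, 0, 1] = [3, 2, 5, 0, 1, 4]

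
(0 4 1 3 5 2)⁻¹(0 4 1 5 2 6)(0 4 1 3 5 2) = (0 6 4 1 3 2)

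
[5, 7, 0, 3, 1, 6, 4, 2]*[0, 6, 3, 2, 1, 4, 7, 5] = [4, 5, 0, 2, 6, 7, 1, 3]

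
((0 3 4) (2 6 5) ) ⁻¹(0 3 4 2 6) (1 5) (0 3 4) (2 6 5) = (0 6 5 3 4) (1 2) 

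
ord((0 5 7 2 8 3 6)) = 7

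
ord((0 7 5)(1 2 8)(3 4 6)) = 3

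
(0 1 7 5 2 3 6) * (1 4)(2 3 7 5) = (0 4 1 5 3 6)(2 7)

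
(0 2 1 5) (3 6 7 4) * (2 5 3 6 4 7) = (0 5) (1 3 4 6 2) 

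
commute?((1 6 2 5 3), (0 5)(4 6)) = no:(1 6 2 5 3) * (0 5)(4 6) = (0 5 3 1 4 6 2), (0 5)(4 6) * (1 6 2 5 3) = (0 3 1 6 4 2 5)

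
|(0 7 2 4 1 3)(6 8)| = 6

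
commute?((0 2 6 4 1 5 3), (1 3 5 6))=no:(0 2 6 4 1 5 3) * (1 3 5 6)=(0 2 1 6 4 3), (1 3 5 6) * (0 2 6 4 1 5 3)=(0 2 6 5 4 1)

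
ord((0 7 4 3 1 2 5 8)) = 8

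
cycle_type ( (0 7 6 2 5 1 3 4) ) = 8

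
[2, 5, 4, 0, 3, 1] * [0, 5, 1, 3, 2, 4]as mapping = [0→1, 1→4, 2→2, 3→0, 4→3, 5→5]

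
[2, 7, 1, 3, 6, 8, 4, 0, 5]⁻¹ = [7, 2, 0, 3, 6, 8, 4, 1, 5]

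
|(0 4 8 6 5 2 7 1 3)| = 9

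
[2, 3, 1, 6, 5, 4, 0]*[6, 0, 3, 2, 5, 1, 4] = [3, 2, 0, 4, 1, 5, 6]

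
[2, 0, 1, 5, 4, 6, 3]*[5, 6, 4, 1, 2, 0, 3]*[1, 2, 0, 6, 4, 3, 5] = [4, 3, 5, 1, 0, 6, 2]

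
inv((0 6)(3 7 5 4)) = (0 6)(3 4 5 7)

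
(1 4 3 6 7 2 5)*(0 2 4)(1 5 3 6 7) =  (0 2 3 7 4 6 1)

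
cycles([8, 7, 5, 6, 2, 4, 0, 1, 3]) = (0 8 3 6)(1 7)(2 5 4)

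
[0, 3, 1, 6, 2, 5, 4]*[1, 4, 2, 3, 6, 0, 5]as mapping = [0→1, 1→3, 2→4, 3→5, 4→2, 5→0, 6→6]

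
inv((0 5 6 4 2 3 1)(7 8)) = (0 1 3 2 4 6 5)(7 8)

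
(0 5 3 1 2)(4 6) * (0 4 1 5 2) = (0 2 4 6 1)(3 5)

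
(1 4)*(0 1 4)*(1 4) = (0 4 1)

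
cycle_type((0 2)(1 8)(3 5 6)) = 2^2.3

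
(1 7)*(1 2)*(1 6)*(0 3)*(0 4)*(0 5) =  (0 3 4 5)(1 7 2 6)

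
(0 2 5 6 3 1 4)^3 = (0 6 4 5 1 2 3)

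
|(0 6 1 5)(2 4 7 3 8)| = 20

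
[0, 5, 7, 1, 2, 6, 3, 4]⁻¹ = [0, 3, 4, 6, 7, 1, 5, 2]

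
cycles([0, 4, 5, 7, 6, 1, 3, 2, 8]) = (1 4 6 3 7 2 5)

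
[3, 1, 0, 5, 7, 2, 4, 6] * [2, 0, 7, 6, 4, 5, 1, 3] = [6, 0, 2, 5, 3, 7, 4, 1]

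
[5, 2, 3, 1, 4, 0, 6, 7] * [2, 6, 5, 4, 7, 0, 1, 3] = [0, 5, 4, 6, 7, 2, 1, 3]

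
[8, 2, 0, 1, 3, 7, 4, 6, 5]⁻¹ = [2, 3, 1, 4, 6, 8, 7, 5, 0]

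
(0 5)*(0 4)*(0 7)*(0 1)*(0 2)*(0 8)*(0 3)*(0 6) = (0 5 4 7 1 2 8 3 6)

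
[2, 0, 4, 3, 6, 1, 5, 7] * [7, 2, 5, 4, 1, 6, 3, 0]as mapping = [0→5, 1→7, 2→1, 3→4, 4→3, 5→2, 6→6, 7→0]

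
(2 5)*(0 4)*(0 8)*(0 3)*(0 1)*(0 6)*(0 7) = (0 4 8 3 1 6 7)(2 5)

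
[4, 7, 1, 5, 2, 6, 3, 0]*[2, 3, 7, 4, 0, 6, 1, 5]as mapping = [0→0, 1→5, 2→3, 3→6, 4→7, 5→1, 6→4, 7→2]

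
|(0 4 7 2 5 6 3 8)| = 8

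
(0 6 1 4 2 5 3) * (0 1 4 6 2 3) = (0 2 5) (1 6 4 3) 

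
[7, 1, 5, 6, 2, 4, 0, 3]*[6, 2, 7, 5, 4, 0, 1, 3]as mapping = [0→3, 1→2, 2→0, 3→1, 4→7, 5→4, 6→6, 7→5]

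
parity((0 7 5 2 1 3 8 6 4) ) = even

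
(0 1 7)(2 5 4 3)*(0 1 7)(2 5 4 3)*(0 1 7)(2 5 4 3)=(2 3 4 5)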